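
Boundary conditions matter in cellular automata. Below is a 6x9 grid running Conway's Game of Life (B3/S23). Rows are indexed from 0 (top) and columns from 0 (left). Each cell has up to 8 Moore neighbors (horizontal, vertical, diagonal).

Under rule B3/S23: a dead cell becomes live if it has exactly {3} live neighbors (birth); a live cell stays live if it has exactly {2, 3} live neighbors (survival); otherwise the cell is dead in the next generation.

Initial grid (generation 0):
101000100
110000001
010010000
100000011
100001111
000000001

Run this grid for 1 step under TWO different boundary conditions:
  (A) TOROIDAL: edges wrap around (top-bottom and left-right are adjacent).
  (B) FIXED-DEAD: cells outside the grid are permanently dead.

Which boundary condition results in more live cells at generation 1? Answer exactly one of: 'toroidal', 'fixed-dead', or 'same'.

Under TOROIDAL boundary, generation 1:
000000010
001000001
010000010
010001000
000000100
010001000
Population = 10

Under FIXED-DEAD boundary, generation 1:
100000000
101000000
010000011
110001001
000000100
000000101
Population = 13

Comparison: toroidal=10, fixed-dead=13 -> fixed-dead

Answer: fixed-dead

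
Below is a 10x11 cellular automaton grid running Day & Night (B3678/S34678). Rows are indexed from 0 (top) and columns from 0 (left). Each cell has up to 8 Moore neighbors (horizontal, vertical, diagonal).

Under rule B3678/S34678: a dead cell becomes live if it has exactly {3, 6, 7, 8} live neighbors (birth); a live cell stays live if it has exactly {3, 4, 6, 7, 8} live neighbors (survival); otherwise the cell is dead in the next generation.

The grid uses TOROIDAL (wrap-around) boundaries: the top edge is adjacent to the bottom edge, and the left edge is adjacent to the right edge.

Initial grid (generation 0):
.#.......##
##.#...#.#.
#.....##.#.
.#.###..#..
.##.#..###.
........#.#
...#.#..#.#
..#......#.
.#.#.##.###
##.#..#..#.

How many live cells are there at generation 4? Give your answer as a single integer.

Simulating step by step:
Generation 0 (given above): 43 live cells
Generation 1: 50 live cells
##.......#.
###...#..##
#..#.###...
##.###....#
#.#.##.###.
#.###...##.
...........
#.##.###...
.#..#..####
.#..##.#..#
Generation 2: 64 live cells
#....##.###
..#..####..
##.#.##..##
##.##.#..##
#######.###
...###.###.
.....####.#
.#..#.##.##
.#..#.#####
###...#...#
Generation 3: 61 live cells
#.#..#.####
......#.###
.#.#.....#.
###.###..##
.#.####..##
.#.#######.
#..#..#####
.....######
##.#..#.#..
##....##.##
Generation 4: 53 live cells
........###
.##......#.
.#..#.##..#
.#....#.##.
###.###....
...########
#.#..#####.
.##.##.###.
.##....#.##
#....##.#.#
Population at generation 4: 53

Answer: 53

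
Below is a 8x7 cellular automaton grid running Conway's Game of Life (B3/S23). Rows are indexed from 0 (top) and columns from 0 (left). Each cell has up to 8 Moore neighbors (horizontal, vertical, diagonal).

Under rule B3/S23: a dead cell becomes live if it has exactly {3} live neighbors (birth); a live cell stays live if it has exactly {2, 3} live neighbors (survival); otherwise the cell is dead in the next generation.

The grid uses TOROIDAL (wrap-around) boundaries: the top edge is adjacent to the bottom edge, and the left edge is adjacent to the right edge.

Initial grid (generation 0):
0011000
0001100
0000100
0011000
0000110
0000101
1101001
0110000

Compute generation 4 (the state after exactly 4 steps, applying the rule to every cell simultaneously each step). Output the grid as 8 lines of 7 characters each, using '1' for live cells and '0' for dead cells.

Answer: 1010011
0110011
0101101
0000000
1100000
0110001
0110100
0000001

Derivation:
Simulating step by step:
Generation 0 (given above): 17 live cells
Generation 1: 17 live cells
0100100
0010100
0010100
0001010
0000110
0001101
0101011
0000000
Generation 2: 24 live cells
0001000
0110110
0010110
0001010
0000001
1011001
1011011
1010110
Generation 3: 22 live cells
0000001
0110010
0110001
0001011
1011111
0011100
0000000
1010010
Generation 4: 21 live cells
(generation 4 grid is the final answer)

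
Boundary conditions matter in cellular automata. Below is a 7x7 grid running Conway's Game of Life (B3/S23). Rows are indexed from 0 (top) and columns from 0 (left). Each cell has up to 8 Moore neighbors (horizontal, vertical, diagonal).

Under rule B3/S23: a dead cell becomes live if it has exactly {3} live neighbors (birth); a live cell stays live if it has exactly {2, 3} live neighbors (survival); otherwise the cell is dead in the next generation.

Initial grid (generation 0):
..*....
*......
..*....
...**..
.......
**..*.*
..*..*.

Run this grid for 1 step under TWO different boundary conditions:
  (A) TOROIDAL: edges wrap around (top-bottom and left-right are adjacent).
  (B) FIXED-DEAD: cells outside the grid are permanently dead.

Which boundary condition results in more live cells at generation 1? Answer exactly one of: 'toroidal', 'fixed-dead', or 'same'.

Under TOROIDAL boundary, generation 1:
.*.....
.*.....
...*...
...*...
*..***.
**...**
*.**.**
Population = 17

Under FIXED-DEAD boundary, generation 1:
.......
.*.....
...*...
...*...
...***.
.*...*.
.*...*.
Population = 10

Comparison: toroidal=17, fixed-dead=10 -> toroidal

Answer: toroidal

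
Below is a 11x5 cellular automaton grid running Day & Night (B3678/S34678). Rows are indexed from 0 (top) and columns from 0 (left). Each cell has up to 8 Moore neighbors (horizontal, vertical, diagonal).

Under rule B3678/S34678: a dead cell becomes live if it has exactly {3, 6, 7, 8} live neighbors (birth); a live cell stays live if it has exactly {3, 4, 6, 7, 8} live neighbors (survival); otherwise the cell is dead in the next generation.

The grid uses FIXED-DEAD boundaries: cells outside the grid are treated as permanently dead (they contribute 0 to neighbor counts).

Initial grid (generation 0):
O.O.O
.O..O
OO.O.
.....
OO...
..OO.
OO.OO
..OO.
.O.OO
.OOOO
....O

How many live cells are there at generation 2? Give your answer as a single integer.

Simulating step by step:
Generation 0 (given above): 26 live cells
Generation 1: 20 live cells
.O.O.
.O...
..O..
..O..
..O..
..OOO
.OO.O
O....
.OOOO
..O.O
..O..
Generation 2: 16 live cells
..O..
.....
.O...
.O.O.
.OO..
..O..
.OO..
....O
.OOO.
..OO.
...O.
Population at generation 2: 16

Answer: 16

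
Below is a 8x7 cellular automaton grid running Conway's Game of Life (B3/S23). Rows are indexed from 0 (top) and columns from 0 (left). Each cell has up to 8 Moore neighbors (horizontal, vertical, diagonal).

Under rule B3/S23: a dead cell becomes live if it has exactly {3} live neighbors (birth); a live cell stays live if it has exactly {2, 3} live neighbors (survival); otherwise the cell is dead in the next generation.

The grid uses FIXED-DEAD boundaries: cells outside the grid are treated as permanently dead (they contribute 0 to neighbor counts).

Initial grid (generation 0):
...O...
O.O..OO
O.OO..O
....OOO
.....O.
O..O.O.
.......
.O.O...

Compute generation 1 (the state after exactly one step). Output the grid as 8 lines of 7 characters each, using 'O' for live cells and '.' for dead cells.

Simulating step by step:
Generation 0 (given above): 18 live cells
Generation 1: 12 live cells
(generation 1 grid is the final answer)

Answer: .......
..O.OOO
..OO...
...OO.O
.......
....O..
..O.O..
.......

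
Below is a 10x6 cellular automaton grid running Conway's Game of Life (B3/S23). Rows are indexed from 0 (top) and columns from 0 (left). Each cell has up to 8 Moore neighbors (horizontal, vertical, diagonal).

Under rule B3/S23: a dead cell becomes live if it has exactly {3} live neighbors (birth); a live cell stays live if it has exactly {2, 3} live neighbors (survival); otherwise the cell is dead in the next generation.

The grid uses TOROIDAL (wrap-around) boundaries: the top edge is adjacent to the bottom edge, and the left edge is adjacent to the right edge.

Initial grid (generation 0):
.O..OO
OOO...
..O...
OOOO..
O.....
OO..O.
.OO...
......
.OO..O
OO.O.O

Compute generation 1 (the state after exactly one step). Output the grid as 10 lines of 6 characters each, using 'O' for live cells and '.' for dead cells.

Answer: ...OO.
O.OO.O
......
O.OO..
...O..
O.O..O
OOO...
O.....
.OO.OO
...O..

Derivation:
Simulating step by step:
Generation 0 (given above): 24 live cells
Generation 1: 22 live cells
(generation 1 grid is the final answer)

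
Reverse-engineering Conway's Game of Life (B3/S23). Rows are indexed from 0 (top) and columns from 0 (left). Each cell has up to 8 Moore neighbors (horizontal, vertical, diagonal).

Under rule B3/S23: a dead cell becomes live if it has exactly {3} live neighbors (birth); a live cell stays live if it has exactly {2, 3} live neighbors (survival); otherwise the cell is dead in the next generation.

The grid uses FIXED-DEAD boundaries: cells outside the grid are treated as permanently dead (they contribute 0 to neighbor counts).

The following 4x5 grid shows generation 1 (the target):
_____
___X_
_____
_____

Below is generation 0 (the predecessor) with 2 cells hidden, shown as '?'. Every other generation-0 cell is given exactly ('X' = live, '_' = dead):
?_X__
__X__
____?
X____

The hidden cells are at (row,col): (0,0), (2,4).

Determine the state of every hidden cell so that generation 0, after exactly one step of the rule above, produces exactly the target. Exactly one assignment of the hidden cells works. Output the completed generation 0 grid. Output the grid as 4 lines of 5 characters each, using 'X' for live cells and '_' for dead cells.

Hidden generation-0 cells (in order): (0,0), (2,4).
A hidden cell only influences target cells in its own 3x3 neighborhood. Try each of the 2^2 = 4 assignments, step the completed generation 0 forward once under B3/S23, and compare with the target:
  (0,0)=_ (2,4)=_ -> step gives (1,3)='_' but target has 'X' -> reject
  (0,0)=_ (2,4)=X -> step reproduces the target at every cell -> ACCEPT
  (0,0)=X (2,4)=_ -> step gives (0,1)='X' but target has '_' -> reject
  (0,0)=X (2,4)=X -> step gives (0,1)='X' but target has '_' -> reject
Unique solution: (0,0)=dead, (2,4)=live.
Check: live-neighbor counts of every cell in the completed generation 0:
02120
02131
12120
01011
Applying B3/S23 to generation 0 with these counts gives:
_____
___X_
_____
_____
which matches the target exactly.

Answer: __X__
__X__
____X
X____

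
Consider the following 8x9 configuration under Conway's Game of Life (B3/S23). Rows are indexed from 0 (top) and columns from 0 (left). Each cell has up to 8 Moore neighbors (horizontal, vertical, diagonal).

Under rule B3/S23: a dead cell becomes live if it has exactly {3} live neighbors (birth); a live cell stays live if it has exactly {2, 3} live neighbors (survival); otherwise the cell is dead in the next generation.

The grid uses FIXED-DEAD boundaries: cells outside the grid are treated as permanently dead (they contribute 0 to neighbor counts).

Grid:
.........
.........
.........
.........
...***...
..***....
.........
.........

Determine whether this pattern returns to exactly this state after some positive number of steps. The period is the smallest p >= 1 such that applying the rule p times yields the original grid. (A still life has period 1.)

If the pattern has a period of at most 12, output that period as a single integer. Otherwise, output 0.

Simulating and comparing each generation to the original:
Gen 0 (original, given above): 6 live cells
Gen 1: 6 live cells, differs from original
Gen 2: 6 live cells, MATCHES original -> period = 2

Answer: 2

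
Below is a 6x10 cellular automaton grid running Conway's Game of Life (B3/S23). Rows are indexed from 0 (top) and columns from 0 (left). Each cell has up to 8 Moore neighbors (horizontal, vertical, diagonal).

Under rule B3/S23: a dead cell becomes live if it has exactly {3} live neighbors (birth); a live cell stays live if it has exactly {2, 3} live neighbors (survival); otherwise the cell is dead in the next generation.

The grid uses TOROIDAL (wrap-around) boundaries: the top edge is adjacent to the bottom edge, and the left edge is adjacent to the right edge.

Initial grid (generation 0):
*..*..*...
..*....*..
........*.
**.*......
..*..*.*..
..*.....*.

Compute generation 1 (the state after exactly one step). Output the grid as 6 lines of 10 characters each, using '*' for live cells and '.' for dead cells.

Simulating step by step:
Generation 0 (given above): 14 live cells
Generation 1: 16 live cells
(generation 1 grid is the final answer)

Answer: .***...*..
.......*..
.**.......
.**.......
..**......
.***..**..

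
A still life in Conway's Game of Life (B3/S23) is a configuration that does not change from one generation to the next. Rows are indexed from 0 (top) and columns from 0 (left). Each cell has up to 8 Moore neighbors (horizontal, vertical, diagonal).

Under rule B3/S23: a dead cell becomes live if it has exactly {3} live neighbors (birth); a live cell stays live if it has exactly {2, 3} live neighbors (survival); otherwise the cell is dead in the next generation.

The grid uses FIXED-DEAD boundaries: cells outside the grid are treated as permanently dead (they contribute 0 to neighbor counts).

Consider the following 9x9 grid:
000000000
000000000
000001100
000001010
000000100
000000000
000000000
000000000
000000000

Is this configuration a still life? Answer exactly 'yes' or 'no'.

Answer: yes

Derivation:
Compute generation 1 and compare to generation 0 (given above):
Generation 1:
000000000
000000000
000001100
000001010
000000100
000000000
000000000
000000000
000000000
The grids are IDENTICAL -> still life.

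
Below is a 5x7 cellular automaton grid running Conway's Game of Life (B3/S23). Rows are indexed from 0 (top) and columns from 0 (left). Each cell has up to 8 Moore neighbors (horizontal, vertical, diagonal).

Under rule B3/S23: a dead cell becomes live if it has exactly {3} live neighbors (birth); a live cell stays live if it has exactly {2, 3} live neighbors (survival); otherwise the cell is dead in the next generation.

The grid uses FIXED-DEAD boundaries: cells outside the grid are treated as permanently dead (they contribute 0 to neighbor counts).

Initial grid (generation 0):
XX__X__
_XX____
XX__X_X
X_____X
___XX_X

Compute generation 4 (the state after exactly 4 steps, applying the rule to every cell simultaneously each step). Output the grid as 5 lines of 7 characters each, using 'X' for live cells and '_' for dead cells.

Simulating step by step:
Generation 0 (given above): 14 live cells
Generation 1: 15 live cells
XXX____
__XX_X_
X_X__X_
XX_XX_X
_____X_
Generation 2: 17 live cells
_XXX___
X__XX__
X____XX
XXXXX_X
____XX_
Generation 3: 19 live cells
_XXXX__
X__XXX_
X_____X
XXXX__X
_XX_XX_
Generation 4: 14 live cells
(generation 4 grid is the final answer)

Answer: _XX__X_
X____X_
X_____X
X__XX_X
X___XX_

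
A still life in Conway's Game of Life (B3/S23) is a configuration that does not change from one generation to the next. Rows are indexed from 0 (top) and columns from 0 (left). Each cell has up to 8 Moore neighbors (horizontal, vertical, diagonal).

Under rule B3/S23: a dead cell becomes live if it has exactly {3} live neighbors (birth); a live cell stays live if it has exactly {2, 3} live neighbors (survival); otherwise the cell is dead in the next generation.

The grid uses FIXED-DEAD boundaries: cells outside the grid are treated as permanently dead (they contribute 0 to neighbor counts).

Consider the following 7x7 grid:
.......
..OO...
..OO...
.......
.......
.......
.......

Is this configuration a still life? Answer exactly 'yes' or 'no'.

Answer: yes

Derivation:
Compute generation 1 and compare to generation 0 (given above):
Generation 1:
.......
..OO...
..OO...
.......
.......
.......
.......
The grids are IDENTICAL -> still life.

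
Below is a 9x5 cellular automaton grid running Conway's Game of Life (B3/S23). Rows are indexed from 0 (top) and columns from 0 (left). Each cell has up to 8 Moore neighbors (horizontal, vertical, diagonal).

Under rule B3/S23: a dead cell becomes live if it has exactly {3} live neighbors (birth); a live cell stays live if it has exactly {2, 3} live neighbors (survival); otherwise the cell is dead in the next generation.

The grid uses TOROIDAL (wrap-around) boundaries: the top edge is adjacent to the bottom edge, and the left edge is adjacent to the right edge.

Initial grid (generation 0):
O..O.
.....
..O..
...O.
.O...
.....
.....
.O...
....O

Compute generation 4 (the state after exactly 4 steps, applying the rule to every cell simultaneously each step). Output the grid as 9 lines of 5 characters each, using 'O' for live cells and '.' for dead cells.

Answer: O...O
.....
.....
.....
.....
.....
.....
.....
O...O

Derivation:
Simulating step by step:
Generation 0 (given above): 7 live cells
Generation 1: 4 live cells
....O
.....
.....
..O..
.....
.....
.....
.....
O...O
Generation 2: 4 live cells
O...O
.....
.....
.....
.....
.....
.....
.....
O...O
Generation 3: 4 live cells
O...O
.....
.....
.....
.....
.....
.....
.....
O...O
Generation 4: 4 live cells
(generation 4 grid is the final answer)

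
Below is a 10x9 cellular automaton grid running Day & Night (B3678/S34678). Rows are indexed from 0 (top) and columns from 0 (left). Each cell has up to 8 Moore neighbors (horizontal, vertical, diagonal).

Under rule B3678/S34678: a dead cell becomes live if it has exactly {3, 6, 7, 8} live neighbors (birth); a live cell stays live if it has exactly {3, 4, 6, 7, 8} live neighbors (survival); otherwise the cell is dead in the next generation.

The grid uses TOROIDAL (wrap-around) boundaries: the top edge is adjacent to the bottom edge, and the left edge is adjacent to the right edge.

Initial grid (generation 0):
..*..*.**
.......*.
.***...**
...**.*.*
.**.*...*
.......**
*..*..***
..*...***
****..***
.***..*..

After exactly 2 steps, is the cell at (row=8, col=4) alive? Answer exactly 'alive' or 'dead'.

Simulating step by step:
Generation 0 (given above): 40 live cells
Generation 1: 47 live cells
.***...*.
**.*...*.
*.***.***
..*.**..*
.....*..*
.***..*..
*.....***
*.*..*.**
*.**.****
..******.
Generation 2: 46 live cells
***..*.*.
*.*....**
*.*.*.**.
.*..**..*
**...***.
.....**..
*..*.**..
...******
*.*.*.***
*.**.**..

Cell (8,4) at generation 2: 1 -> alive

Answer: alive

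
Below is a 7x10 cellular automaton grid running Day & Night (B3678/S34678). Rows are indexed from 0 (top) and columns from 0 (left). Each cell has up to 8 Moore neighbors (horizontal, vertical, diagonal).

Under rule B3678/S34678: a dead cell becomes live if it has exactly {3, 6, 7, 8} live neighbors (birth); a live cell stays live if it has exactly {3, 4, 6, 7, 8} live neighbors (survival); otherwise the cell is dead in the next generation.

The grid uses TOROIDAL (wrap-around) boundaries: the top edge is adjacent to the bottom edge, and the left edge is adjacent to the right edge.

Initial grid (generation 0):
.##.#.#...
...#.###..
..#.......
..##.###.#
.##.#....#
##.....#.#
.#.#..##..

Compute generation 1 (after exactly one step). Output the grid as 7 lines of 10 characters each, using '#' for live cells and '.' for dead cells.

Simulating step by step:
Generation 0 (given above): 27 live cells
Generation 1: 29 live cells
(generation 1 grid is the final answer)

Answer: ..#.#.....
.#.####...
..#...#.#.
#.###...#.
###..#.#.#
.#.#..#...
.#...####.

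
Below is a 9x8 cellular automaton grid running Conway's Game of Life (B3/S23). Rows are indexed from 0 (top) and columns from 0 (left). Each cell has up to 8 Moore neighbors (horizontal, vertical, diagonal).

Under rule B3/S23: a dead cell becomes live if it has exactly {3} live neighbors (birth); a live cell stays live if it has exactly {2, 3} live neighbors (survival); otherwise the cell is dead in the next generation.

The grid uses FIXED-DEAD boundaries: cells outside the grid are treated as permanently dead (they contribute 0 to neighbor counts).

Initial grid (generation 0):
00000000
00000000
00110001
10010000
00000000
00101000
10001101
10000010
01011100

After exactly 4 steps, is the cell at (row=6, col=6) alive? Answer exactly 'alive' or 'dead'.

Answer: alive

Derivation:
Simulating step by step:
Generation 0 (given above): 17 live cells
Generation 1: 19 live cells
00000000
00000000
00110000
00110000
00010000
00011100
01011110
11010010
00001100
Generation 2: 13 live cells
00000000
00000000
00110000
00001000
00000000
00000010
11000010
11010010
00001100
Generation 3: 15 live cells
00000000
00000000
00010000
00010000
00000000
00000000
11100111
11101010
00001100
Generation 4: 16 live cells
00000000
00000000
00000000
00000000
00000000
01000010
10110111
10101001
01011100

Cell (6,6) at generation 4: 1 -> alive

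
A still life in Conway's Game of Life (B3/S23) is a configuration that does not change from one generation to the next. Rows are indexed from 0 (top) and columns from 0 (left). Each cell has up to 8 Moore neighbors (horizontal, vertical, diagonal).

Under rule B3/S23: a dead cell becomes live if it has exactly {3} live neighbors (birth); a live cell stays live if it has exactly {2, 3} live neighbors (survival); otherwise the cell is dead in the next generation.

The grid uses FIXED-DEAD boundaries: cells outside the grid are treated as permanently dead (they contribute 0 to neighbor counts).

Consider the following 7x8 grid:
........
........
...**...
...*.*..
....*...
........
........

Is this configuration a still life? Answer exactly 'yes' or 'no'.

Compute generation 1 and compare to generation 0 (given above):
Generation 1:
........
........
...**...
...*.*..
....*...
........
........
The grids are IDENTICAL -> still life.

Answer: yes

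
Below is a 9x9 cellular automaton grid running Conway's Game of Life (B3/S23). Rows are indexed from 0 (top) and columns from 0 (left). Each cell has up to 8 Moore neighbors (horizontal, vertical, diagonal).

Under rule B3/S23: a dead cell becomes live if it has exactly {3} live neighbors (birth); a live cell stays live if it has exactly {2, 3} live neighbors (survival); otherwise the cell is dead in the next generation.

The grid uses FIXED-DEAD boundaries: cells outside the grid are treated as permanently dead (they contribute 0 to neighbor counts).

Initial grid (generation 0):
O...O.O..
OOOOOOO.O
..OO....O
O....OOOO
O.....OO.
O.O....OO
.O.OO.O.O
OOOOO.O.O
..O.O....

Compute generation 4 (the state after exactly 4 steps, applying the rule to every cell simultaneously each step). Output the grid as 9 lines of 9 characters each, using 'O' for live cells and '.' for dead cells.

Simulating step by step:
Generation 0 (given above): 40 live cells
Generation 1: 26 live cells
O.O.O.OO.
O.....O..
O.......O
.O...O..O
O....O...
O.OO.O..O
....O.O.O
O........
..O.OO...
Generation 2: 28 live cells
.O...OOO.
O....OO..
OO.....O.
OO.......
O.O..OO..
.O.O.OOO.
.O.OOO.O.
...OO....
.........
Generation 3: 20 live cells
.....O.O.
O....O...
......O..
..O...O..
O.O.OO.O.
OO.O...O.
.......O.
..OO.O...
.........
Generation 4: 24 live cells
(generation 4 grid is the final answer)

Answer: ......O..
.....O...
.....OO..
.O.O..OO.
O.O.OO.O.
OOOOO..OO
.O.OO.O..
.........
.........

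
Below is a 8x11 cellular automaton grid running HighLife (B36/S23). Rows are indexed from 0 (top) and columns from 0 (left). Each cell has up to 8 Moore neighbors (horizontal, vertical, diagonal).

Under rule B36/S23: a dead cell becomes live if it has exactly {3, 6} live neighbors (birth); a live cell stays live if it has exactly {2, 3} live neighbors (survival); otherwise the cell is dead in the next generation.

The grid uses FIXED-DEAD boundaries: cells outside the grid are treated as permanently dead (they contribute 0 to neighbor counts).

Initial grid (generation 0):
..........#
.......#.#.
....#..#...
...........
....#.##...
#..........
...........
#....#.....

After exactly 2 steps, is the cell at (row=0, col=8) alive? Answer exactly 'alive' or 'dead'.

Answer: dead

Derivation:
Simulating step by step:
Generation 0 (given above): 11 live cells
Generation 1: 5 live cells
...........
........#..
........#..
.....###...
...........
...........
...........
...........
Generation 2: 5 live cells
...........
...........
......#.#..
......##...
......#....
...........
...........
...........

Cell (0,8) at generation 2: 0 -> dead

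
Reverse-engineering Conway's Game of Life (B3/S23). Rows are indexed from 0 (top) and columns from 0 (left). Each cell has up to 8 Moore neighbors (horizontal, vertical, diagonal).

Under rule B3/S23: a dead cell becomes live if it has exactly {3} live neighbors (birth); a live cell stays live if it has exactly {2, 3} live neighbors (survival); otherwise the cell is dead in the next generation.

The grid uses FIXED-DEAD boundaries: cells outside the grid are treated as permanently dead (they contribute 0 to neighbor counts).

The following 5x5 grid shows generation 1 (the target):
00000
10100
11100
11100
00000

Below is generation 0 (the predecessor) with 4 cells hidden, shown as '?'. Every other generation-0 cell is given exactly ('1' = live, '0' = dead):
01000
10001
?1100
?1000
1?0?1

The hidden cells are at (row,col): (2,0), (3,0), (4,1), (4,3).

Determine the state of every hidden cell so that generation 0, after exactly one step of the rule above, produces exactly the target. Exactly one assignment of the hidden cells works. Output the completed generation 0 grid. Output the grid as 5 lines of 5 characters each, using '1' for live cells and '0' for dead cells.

Answer: 01000
10001
01100
01000
10001

Derivation:
Hidden generation-0 cells (in order): (2,0), (3,0), (4,1), (4,3).
A hidden cell only influences target cells in its own 3x3 neighborhood. Try each of the 2^4 = 16 assignments, step the completed generation 0 forward once under B3/S23, and compare with the target:
  (2,0)=0 (3,0)=0 (4,1)=0 (4,3)=0 -> step reproduces the target at every cell -> ACCEPT
  (2,0)=0 (3,0)=0 (4,1)=0 (4,3)=1 -> step gives (3,2)='0' but target has '1' -> reject
  (2,0)=0 (3,0)=0 (4,1)=1 (4,3)=0 -> step gives (3,0)='0' but target has '1' -> reject
  (2,0)=0 (3,0)=0 (4,1)=1 (4,3)=1 -> step gives (3,0)='0' but target has '1' -> reject
  (2,0)=0 (3,0)=1 (4,1)=0 (4,3)=0 -> step gives (2,0)='0' but target has '1' -> reject
  (2,0)=0 (3,0)=1 (4,1)=0 (4,3)=1 -> step gives (2,0)='0' but target has '1' -> reject
  (2,0)=0 (3,0)=1 (4,1)=1 (4,3)=0 -> step gives (2,0)='0' but target has '1' -> reject
  (2,0)=0 (3,0)=1 (4,1)=1 (4,3)=1 -> step gives (2,0)='0' but target has '1' -> reject
  (2,0)=1 (3,0)=0 (4,1)=0 (4,3)=0 -> step gives (2,1)='0' but target has '1' -> reject
  (2,0)=1 (3,0)=0 (4,1)=0 (4,3)=1 -> step gives (2,1)='0' but target has '1' -> reject
  (2,0)=1 (3,0)=0 (4,1)=1 (4,3)=0 -> step gives (2,1)='0' but target has '1' -> reject
  (2,0)=1 (3,0)=0 (4,1)=1 (4,3)=1 -> step gives (2,1)='0' but target has '1' -> reject
  (2,0)=1 (3,0)=1 (4,1)=0 (4,3)=0 -> step gives (2,0)='0' but target has '1' -> reject
  (2,0)=1 (3,0)=1 (4,1)=0 (4,3)=1 -> step gives (2,0)='0' but target has '1' -> reject
  (2,0)=1 (3,0)=1 (4,1)=1 (4,3)=0 -> step gives (2,0)='0' but target has '1' -> reject
  (2,0)=1 (3,0)=1 (4,1)=1 (4,3)=1 -> step gives (2,0)='0' but target has '1' -> reject
Unique solution: (2,0)=dead, (3,0)=dead, (4,1)=dead, (4,3)=dead.
Check: live-neighbor counts of every cell in the completed generation 0:
21111
24320
33221
33321
12110
Applying B3/S23 to generation 0 with these counts gives:
00000
10100
11100
11100
00000
which matches the target exactly.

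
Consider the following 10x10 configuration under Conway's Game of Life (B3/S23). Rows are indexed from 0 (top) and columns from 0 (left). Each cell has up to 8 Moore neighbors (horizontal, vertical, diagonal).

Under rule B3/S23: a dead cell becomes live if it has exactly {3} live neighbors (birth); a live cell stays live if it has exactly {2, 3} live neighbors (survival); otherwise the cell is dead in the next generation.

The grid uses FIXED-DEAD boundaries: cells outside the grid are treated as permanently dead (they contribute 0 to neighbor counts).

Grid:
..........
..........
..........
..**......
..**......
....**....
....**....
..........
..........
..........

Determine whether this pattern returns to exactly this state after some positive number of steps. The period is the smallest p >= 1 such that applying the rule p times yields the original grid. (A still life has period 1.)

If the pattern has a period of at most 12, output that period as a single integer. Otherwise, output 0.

Simulating and comparing each generation to the original:
Gen 0 (original, given above): 8 live cells
Gen 1: 6 live cells, differs from original
Gen 2: 8 live cells, MATCHES original -> period = 2

Answer: 2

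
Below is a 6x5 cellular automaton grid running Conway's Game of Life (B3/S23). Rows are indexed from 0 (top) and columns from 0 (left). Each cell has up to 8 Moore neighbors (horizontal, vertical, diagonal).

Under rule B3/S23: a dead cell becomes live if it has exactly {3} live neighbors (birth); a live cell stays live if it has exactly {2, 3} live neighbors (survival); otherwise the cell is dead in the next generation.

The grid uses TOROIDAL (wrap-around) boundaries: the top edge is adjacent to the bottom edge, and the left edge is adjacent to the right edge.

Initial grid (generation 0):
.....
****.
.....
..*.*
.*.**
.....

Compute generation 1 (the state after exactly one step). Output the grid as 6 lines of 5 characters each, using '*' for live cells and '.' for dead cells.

Simulating step by step:
Generation 0 (given above): 9 live cells
Generation 1: 13 live cells
(generation 1 grid is the final answer)

Answer: .**..
.**..
*...*
*.*.*
*.***
.....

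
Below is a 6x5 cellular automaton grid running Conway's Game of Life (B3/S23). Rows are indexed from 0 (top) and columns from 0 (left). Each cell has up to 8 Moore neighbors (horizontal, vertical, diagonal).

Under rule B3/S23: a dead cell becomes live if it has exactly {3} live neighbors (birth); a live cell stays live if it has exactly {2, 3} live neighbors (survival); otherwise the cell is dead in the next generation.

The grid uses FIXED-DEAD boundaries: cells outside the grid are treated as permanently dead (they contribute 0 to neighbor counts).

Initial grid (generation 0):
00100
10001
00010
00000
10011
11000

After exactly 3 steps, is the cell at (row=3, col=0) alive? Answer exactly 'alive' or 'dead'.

Simulating step by step:
Generation 0 (given above): 9 live cells
Generation 1: 7 live cells
00000
00010
00000
00011
11000
11000
Generation 2: 7 live cells
00000
00000
00011
00000
11100
11000
Generation 3: 7 live cells
00000
00000
00000
01110
10100
10100

Cell (3,0) at generation 3: 0 -> dead

Answer: dead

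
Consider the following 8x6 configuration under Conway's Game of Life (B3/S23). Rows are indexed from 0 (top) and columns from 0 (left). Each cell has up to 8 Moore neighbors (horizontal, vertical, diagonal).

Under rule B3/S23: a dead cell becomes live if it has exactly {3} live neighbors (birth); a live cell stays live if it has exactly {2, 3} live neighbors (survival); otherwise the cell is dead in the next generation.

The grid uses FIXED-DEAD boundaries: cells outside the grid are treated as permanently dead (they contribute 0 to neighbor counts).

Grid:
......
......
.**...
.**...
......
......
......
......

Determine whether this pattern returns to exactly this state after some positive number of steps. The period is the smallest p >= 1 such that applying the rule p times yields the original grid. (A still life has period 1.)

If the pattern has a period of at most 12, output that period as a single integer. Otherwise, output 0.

Simulating and comparing each generation to the original:
Gen 0 (original, given above): 4 live cells
Gen 1: 4 live cells, MATCHES original -> period = 1

Answer: 1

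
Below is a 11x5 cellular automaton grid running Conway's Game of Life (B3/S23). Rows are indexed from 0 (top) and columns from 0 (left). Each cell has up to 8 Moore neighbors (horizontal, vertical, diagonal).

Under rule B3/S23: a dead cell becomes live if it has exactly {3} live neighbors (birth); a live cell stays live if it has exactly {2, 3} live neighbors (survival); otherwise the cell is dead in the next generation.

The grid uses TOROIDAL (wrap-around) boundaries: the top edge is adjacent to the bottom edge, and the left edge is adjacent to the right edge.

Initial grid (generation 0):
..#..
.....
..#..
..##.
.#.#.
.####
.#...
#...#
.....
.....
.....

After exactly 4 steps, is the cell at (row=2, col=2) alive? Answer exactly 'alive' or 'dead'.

Answer: alive

Derivation:
Simulating step by step:
Generation 0 (given above): 13 live cells
Generation 1: 11 live cells
.....
.....
..##.
.#.#.
##...
.#.##
.#...
#....
.....
.....
.....
Generation 2: 13 live cells
.....
.....
..##.
##.##
.#.#.
.#..#
.##.#
.....
.....
.....
.....
Generation 3: 13 live cells
.....
.....
####.
##...
.#.#.
.#..#
.###.
.....
.....
.....
.....
Generation 4: 15 live cells
.....
.##..
#.#.#
...#.
.#..#
.#..#
####.
..#..
.....
.....
.....

Cell (2,2) at generation 4: 1 -> alive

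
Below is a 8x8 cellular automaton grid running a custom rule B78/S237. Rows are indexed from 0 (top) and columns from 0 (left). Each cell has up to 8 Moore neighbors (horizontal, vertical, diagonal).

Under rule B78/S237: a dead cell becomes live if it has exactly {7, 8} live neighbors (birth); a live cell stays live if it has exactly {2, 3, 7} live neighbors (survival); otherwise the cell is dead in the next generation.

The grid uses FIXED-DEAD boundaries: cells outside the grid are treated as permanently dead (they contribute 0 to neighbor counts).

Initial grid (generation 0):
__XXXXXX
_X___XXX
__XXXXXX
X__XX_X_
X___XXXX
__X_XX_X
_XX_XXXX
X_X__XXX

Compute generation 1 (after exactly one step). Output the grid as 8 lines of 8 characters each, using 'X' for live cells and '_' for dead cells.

Answer: __XXX__X
_X__XX__
__X_____
_____X__
_______X
__X__XX_
__X___X_
__X____X

Derivation:
Simulating step by step:
Generation 0 (given above): 40 live cells
Generation 1: 17 live cells
(generation 1 grid is the final answer)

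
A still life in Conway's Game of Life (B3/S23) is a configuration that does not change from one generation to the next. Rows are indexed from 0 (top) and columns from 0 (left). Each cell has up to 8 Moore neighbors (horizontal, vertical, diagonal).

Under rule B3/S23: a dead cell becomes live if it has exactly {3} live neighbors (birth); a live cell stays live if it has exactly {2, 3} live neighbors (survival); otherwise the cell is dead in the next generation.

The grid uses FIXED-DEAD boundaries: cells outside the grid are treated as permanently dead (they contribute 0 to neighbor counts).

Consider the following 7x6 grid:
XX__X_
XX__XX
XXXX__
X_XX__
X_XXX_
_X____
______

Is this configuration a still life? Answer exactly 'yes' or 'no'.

Answer: no

Derivation:
Compute generation 1 and compare to generation 0 (given above):
Generation 1:
XX__XX
____XX
______
X_____
X___X_
_XXX__
______
Cell (0,5) differs: gen0=0 vs gen1=1 -> NOT a still life.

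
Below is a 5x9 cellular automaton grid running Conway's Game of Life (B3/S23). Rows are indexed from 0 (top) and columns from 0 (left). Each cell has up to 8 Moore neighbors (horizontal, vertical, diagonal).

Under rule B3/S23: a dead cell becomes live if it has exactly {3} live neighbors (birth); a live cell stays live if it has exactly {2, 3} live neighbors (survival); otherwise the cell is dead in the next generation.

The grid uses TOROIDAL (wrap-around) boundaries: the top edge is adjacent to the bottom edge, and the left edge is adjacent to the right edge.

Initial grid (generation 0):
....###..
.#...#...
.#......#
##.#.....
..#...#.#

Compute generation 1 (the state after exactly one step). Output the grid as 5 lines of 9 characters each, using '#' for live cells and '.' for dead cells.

Simulating step by step:
Generation 0 (given above): 13 live cells
Generation 1: 18 live cells
(generation 1 grid is the final answer)

Answer: ....#.##.
#...###..
.#.......
.#.....##
#####.##.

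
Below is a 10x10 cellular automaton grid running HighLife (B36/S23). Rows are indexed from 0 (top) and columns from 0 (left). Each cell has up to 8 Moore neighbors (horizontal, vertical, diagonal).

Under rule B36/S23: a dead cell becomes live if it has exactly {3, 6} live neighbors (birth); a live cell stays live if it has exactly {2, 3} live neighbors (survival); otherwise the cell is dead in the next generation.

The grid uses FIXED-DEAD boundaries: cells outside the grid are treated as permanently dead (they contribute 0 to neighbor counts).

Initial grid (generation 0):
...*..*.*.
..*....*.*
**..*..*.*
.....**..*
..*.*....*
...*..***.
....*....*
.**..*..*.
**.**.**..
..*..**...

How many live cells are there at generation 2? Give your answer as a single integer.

Answer: 38

Derivation:
Simulating step by step:
Generation 0 (given above): 36 live cells
Generation 1: 51 live cells
.......**.
.***..**.*
.*...*.*.*
.*.****..*
...**....*
...***.***
..*****..*
***..****.
*..**..*..
.*******..
Generation 2: 38 live cells
..*...***.
.**.....**
***...**.*
...*..*..*
.....*.*.*
.......*.*
.......***
*..**...*.
***..*....
.**..***..
Population at generation 2: 38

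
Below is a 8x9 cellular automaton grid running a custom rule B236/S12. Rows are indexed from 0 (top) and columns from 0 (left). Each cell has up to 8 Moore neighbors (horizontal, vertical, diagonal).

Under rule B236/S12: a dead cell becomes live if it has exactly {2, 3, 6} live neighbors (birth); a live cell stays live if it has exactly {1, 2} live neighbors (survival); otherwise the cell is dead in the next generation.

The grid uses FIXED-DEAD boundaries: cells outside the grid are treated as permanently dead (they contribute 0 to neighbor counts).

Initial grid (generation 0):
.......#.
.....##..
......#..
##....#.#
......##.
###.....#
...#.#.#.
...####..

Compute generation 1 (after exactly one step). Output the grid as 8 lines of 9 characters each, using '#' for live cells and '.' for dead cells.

Answer: .....###.
.....#.#.
##.......
##...#..#
..#..##.#
######..#
##.....##
..##...#.

Derivation:
Simulating step by step:
Generation 0 (given above): 21 live cells
Generation 1: 29 live cells
(generation 1 grid is the final answer)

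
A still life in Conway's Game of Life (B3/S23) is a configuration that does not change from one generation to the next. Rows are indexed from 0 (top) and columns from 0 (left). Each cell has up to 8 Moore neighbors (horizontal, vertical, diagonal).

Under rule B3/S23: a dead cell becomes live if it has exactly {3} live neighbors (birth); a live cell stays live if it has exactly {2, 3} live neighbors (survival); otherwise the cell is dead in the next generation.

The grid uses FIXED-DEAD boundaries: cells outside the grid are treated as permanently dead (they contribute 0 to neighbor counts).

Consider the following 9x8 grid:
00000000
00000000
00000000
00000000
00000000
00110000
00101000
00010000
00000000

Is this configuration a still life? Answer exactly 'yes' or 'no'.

Compute generation 1 and compare to generation 0 (given above):
Generation 1:
00000000
00000000
00000000
00000000
00000000
00110000
00101000
00010000
00000000
The grids are IDENTICAL -> still life.

Answer: yes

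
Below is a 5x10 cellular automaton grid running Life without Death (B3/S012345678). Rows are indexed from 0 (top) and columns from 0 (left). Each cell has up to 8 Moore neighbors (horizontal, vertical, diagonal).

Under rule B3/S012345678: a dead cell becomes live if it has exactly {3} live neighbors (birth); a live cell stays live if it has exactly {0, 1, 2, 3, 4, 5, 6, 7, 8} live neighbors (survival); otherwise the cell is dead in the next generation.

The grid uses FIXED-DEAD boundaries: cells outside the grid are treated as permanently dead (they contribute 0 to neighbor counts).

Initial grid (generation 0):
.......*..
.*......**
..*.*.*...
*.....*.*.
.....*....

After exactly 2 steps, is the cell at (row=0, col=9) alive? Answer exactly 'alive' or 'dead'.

Answer: alive

Derivation:
Simulating step by step:
Generation 0 (given above): 11 live cells
Generation 1: 18 live cells
.......**.
.*.....***
.**.***.**
*.....***.
.....*....
Generation 2: 27 live cells
.......***
.**..*.***
***.***.**
**..*.****
.....***..

Cell (0,9) at generation 2: 1 -> alive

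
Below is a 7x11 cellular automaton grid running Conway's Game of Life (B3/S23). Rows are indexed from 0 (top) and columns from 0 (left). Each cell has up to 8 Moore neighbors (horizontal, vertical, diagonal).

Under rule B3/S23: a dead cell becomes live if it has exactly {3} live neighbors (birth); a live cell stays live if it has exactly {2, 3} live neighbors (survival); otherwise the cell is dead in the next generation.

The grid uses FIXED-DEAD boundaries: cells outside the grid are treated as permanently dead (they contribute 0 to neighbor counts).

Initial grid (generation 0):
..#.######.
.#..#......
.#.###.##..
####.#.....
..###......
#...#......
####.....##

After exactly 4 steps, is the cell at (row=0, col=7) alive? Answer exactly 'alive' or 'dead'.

Answer: alive

Derivation:
Simulating step by step:
Generation 0 (given above): 31 live cells
Generation 1: 21 live cells
...######..
.#.......#.
.....##....
#....##....
#....#.....
#...#......
####.......
Generation 2: 22 live cells
....#####..
........#..
.....##....
....#......
##..###....
#.###......
####.......
Generation 3: 13 live cells
.....####..
....#...#..
.....#.....
....#......
###........
...........
#...#......
Generation 4: 11 live cells
.....####..
....#...#..
....##.....
.#.........
.#.........
#..........
...........

Cell (0,7) at generation 4: 1 -> alive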